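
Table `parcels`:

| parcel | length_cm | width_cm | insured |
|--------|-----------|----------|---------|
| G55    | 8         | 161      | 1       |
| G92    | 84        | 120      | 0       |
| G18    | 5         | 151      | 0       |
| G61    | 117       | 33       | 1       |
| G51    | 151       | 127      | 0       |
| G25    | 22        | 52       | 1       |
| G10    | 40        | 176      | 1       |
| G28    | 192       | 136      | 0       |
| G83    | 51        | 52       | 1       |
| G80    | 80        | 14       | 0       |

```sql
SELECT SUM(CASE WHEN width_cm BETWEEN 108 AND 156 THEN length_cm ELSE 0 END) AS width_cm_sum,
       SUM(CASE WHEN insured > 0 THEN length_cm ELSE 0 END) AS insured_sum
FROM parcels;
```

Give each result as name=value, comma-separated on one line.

width_cm_sum=432, insured_sum=238

[width_cm_sum: width_cm BETWEEN 108 AND 156]
parcel=G55: ✗
parcel=G92: ✓ → 84
parcel=G18: ✓ → 5
parcel=G61: ✗
parcel=G51: ✓ → 151
parcel=G25: ✗
parcel=G10: ✗
parcel=G28: ✓ → 192
parcel=G83: ✗
parcel=G80: ✗
width_cm_sum = 84 + 5 + 151 + 192 = 432
—
[insured_sum: insured > 0]
parcel=G55: ✓ → 8
parcel=G92: ✗
parcel=G18: ✗
parcel=G61: ✓ → 117
parcel=G51: ✗
parcel=G25: ✓ → 22
parcel=G10: ✓ → 40
parcel=G28: ✗
parcel=G83: ✓ → 51
parcel=G80: ✗
insured_sum = 8 + 117 + 22 + 40 + 51 = 238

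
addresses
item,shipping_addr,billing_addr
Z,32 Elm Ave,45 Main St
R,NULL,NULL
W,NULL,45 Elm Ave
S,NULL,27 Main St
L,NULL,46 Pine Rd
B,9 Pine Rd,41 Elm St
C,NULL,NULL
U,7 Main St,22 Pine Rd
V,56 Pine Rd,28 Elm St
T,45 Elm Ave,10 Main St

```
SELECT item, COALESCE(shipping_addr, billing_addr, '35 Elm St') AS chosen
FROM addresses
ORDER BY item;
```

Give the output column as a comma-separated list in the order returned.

9 Pine Rd, 35 Elm St, 46 Pine Rd, 35 Elm St, 27 Main St, 45 Elm Ave, 7 Main St, 56 Pine Rd, 45 Elm Ave, 32 Elm Ave

item=B: shipping_addr=9 Pine Rd → 9 Pine Rd
item=C: shipping_addr=NULL, billing_addr=NULL, → literal 35 Elm St → 35 Elm St
item=L: shipping_addr=NULL, billing_addr=46 Pine Rd → 46 Pine Rd
item=R: shipping_addr=NULL, billing_addr=NULL, → literal 35 Elm St → 35 Elm St
item=S: shipping_addr=NULL, billing_addr=27 Main St → 27 Main St
item=T: shipping_addr=45 Elm Ave → 45 Elm Ave
item=U: shipping_addr=7 Main St → 7 Main St
item=V: shipping_addr=56 Pine Rd → 56 Pine Rd
item=W: shipping_addr=NULL, billing_addr=45 Elm Ave → 45 Elm Ave
item=Z: shipping_addr=32 Elm Ave → 32 Elm Ave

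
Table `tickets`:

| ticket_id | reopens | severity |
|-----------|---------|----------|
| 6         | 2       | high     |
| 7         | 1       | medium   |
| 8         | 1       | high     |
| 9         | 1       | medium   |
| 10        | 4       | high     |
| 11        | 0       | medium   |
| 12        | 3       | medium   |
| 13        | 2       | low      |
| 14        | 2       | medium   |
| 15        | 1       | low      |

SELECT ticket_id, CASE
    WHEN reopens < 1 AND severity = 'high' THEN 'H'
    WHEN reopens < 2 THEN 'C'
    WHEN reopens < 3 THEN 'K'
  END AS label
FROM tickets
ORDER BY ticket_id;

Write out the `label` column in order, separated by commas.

K, C, C, C, NULL, C, NULL, K, K, C

ticket_id=6: reopens < 3 → K
ticket_id=7: reopens < 2 → C
ticket_id=8: reopens < 2 → C
ticket_id=9: reopens < 2 → C
ticket_id=10: (no match → NULL) → NULL
ticket_id=11: reopens < 2 → C
ticket_id=12: (no match → NULL) → NULL
ticket_id=13: reopens < 3 → K
ticket_id=14: reopens < 3 → K
ticket_id=15: reopens < 2 → C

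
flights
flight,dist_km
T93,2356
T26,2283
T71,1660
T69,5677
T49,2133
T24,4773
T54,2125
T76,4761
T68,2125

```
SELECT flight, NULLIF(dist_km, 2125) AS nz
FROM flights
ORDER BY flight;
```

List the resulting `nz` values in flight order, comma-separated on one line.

4773, 2283, 2133, NULL, NULL, 5677, 1660, 4761, 2356

flight=T24: dist_km=4773 vs 2125: differ → 4773
flight=T26: dist_km=2283 vs 2125: differ → 2283
flight=T49: dist_km=2133 vs 2125: differ → 2133
flight=T54: dist_km=2125 vs 2125: equal → NULL
flight=T68: dist_km=2125 vs 2125: equal → NULL
flight=T69: dist_km=5677 vs 2125: differ → 5677
flight=T71: dist_km=1660 vs 2125: differ → 1660
flight=T76: dist_km=4761 vs 2125: differ → 4761
flight=T93: dist_km=2356 vs 2125: differ → 2356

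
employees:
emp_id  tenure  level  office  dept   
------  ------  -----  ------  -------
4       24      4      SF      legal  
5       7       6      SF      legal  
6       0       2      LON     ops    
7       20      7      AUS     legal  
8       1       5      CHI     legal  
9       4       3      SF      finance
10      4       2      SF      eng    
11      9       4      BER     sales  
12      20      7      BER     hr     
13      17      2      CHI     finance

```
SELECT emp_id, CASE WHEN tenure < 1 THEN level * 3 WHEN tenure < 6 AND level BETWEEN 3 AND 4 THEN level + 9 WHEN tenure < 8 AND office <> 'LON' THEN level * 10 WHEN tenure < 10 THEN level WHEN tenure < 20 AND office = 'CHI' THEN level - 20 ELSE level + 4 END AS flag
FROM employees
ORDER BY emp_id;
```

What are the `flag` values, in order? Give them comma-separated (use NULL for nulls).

emp_id=4: ELSE → 8
emp_id=5: tenure < 8 AND office <> 'LON' → 60
emp_id=6: tenure < 1 → 6
emp_id=7: ELSE → 11
emp_id=8: tenure < 8 AND office <> 'LON' → 50
emp_id=9: tenure < 6 AND level BETWEEN 3 AND 4 → 12
emp_id=10: tenure < 8 AND office <> 'LON' → 20
emp_id=11: tenure < 10 → 4
emp_id=12: ELSE → 11
emp_id=13: tenure < 20 AND office = 'CHI' → -18

8, 60, 6, 11, 50, 12, 20, 4, 11, -18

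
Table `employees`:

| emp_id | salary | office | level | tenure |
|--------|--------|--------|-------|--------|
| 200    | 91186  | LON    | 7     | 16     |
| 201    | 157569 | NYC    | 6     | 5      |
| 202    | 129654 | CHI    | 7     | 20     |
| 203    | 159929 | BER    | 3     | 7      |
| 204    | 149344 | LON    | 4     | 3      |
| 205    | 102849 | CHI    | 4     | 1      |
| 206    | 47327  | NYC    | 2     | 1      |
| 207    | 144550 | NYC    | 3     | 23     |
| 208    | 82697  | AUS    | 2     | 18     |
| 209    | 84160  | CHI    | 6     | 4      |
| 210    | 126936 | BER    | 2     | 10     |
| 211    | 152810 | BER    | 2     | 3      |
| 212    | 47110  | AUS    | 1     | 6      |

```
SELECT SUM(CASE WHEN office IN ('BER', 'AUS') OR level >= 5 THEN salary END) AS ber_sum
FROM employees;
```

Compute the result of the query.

1032051

emp_id=200: ✓ → 91186
emp_id=201: ✓ → 157569
emp_id=202: ✓ → 129654
emp_id=203: ✓ → 159929
emp_id=204: ✗
emp_id=205: ✗
emp_id=206: ✗
emp_id=207: ✗
emp_id=208: ✓ → 82697
emp_id=209: ✓ → 84160
emp_id=210: ✓ → 126936
emp_id=211: ✓ → 152810
emp_id=212: ✓ → 47110
ber_sum = 91186 + 157569 + 129654 + 159929 + 82697 + 84160 + 126936 + 152810 + 47110 = 1032051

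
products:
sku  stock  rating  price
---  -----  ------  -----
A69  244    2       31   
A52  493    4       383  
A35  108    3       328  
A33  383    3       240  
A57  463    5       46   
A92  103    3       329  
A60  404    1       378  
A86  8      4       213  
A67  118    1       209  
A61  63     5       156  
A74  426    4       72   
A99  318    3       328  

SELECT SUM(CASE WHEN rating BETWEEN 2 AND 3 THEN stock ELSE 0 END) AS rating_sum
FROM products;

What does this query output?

1156

sku=A69: ✓ → 244
sku=A52: ✗
sku=A35: ✓ → 108
sku=A33: ✓ → 383
sku=A57: ✗
sku=A92: ✓ → 103
sku=A60: ✗
sku=A86: ✗
sku=A67: ✗
sku=A61: ✗
sku=A74: ✗
sku=A99: ✓ → 318
rating_sum = 244 + 108 + 383 + 103 + 318 = 1156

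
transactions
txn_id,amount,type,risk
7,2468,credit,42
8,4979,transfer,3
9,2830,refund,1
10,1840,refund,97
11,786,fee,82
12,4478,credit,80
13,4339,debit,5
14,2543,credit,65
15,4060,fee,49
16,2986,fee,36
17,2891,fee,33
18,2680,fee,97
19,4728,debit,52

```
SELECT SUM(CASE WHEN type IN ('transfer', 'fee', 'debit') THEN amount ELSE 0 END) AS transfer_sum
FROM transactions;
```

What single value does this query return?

txn_id=7: ✗
txn_id=8: ✓ → 4979
txn_id=9: ✗
txn_id=10: ✗
txn_id=11: ✓ → 786
txn_id=12: ✗
txn_id=13: ✓ → 4339
txn_id=14: ✗
txn_id=15: ✓ → 4060
txn_id=16: ✓ → 2986
txn_id=17: ✓ → 2891
txn_id=18: ✓ → 2680
txn_id=19: ✓ → 4728
transfer_sum = 4979 + 786 + 4339 + 4060 + 2986 + 2891 + 2680 + 4728 = 27449

27449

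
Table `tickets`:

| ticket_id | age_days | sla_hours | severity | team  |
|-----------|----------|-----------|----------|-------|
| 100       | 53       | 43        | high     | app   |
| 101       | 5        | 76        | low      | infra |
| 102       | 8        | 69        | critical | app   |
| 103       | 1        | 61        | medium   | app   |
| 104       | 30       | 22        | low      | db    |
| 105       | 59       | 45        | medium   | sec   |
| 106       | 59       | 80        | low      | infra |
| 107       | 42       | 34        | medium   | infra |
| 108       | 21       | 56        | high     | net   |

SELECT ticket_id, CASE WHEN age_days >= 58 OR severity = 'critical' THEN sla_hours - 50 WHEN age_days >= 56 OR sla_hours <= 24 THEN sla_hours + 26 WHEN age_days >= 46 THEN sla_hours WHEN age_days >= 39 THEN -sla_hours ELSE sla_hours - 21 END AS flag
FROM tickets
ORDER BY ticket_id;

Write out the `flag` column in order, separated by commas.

ticket_id=100: age_days >= 46 → 43
ticket_id=101: ELSE → 55
ticket_id=102: age_days >= 58 OR severity = 'critical' → 19
ticket_id=103: ELSE → 40
ticket_id=104: age_days >= 56 OR sla_hours <= 24 → 48
ticket_id=105: age_days >= 58 OR severity = 'critical' → -5
ticket_id=106: age_days >= 58 OR severity = 'critical' → 30
ticket_id=107: age_days >= 39 → -34
ticket_id=108: ELSE → 35

43, 55, 19, 40, 48, -5, 30, -34, 35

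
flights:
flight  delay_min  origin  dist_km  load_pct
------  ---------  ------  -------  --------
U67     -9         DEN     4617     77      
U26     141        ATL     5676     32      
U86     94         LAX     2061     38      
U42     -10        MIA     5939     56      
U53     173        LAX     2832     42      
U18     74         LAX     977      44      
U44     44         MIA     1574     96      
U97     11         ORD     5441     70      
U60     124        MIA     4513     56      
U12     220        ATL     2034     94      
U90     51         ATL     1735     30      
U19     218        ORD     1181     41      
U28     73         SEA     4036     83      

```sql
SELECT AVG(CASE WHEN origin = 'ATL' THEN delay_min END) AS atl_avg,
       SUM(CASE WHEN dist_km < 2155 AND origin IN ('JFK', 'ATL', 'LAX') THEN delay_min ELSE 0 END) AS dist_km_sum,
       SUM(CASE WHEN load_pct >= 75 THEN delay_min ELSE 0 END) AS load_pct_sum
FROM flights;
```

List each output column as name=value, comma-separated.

[atl_avg: origin = 'ATL']
flight=U67: ✗
flight=U26: ✓ → 141
flight=U86: ✗
flight=U42: ✗
flight=U53: ✗
flight=U18: ✗
flight=U44: ✗
flight=U97: ✗
flight=U60: ✗
flight=U12: ✓ → 220
flight=U90: ✓ → 51
flight=U19: ✗
flight=U28: ✗
atl_avg = (141 + 220 + 51) / 3 = 137.3333333333
—
[dist_km_sum: dist_km < 2155 AND origin IN ('JFK', 'ATL', 'LAX')]
flight=U67: ✗
flight=U26: ✗
flight=U86: ✓ → 94
flight=U42: ✗
flight=U53: ✗
flight=U18: ✓ → 74
flight=U44: ✗
flight=U97: ✗
flight=U60: ✗
flight=U12: ✓ → 220
flight=U90: ✓ → 51
flight=U19: ✗
flight=U28: ✗
dist_km_sum = 94 + 74 + 220 + 51 = 439
—
[load_pct_sum: load_pct >= 75]
flight=U67: ✓ → -9
flight=U26: ✗
flight=U86: ✗
flight=U42: ✗
flight=U53: ✗
flight=U18: ✗
flight=U44: ✓ → 44
flight=U97: ✗
flight=U60: ✗
flight=U12: ✓ → 220
flight=U90: ✗
flight=U19: ✗
flight=U28: ✓ → 73
load_pct_sum = -9 + 44 + 220 + 73 = 328

atl_avg=137.3333333333, dist_km_sum=439, load_pct_sum=328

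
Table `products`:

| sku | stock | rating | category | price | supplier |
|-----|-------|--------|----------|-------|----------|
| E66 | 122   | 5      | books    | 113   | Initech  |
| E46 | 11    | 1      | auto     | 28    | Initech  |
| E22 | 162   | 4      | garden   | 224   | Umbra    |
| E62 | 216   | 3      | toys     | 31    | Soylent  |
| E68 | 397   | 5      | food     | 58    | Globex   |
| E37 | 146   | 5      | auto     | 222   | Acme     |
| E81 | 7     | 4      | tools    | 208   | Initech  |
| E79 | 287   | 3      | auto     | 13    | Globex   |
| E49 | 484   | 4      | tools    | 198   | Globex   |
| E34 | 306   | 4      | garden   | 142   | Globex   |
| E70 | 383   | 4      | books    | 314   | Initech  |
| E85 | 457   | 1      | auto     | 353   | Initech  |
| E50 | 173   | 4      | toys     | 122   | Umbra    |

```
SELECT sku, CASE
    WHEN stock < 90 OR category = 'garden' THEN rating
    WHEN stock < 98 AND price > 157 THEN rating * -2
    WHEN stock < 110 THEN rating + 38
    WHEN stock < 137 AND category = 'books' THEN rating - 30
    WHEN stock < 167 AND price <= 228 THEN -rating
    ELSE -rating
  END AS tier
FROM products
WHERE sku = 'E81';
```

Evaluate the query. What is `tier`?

sku = E81: stock=7, rating=4, category=tools, price=208, supplier=Initech.
stock < 90 OR category = 'garden' → true → 4

4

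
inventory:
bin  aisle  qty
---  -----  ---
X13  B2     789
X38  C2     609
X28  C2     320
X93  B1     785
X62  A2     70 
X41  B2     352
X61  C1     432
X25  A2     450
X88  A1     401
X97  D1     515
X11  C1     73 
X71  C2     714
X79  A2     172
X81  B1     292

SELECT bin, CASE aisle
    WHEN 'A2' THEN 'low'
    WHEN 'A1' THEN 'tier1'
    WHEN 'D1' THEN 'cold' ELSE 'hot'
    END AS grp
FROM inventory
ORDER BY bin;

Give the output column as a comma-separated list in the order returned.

hot, hot, low, hot, hot, hot, hot, low, hot, low, hot, tier1, hot, cold

bin=X11: ELSE → hot
bin=X13: ELSE → hot
bin=X25: aisle='A2' → low
bin=X28: ELSE → hot
bin=X38: ELSE → hot
bin=X41: ELSE → hot
bin=X61: ELSE → hot
bin=X62: aisle='A2' → low
bin=X71: ELSE → hot
bin=X79: aisle='A2' → low
bin=X81: ELSE → hot
bin=X88: aisle='A1' → tier1
bin=X93: ELSE → hot
bin=X97: aisle='D1' → cold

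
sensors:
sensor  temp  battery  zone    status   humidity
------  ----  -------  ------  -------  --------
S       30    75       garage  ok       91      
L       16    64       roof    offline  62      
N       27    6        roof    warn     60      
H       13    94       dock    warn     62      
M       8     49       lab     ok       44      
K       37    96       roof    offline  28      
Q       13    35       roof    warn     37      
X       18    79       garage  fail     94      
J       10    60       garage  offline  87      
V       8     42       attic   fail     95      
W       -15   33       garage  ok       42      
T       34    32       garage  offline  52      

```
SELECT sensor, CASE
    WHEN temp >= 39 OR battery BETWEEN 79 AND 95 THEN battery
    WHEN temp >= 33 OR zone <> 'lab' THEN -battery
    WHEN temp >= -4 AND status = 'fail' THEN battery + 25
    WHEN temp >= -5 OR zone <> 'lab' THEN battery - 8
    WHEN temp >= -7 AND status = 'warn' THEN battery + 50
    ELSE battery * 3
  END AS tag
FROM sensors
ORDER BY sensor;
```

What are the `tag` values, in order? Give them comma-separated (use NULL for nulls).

sensor=H: temp >= 39 OR battery BETWEEN 79 AND 95 → 94
sensor=J: temp >= 33 OR zone <> 'lab' → -60
sensor=K: temp >= 33 OR zone <> 'lab' → -96
sensor=L: temp >= 33 OR zone <> 'lab' → -64
sensor=M: temp >= -5 OR zone <> 'lab' → 41
sensor=N: temp >= 33 OR zone <> 'lab' → -6
sensor=Q: temp >= 33 OR zone <> 'lab' → -35
sensor=S: temp >= 33 OR zone <> 'lab' → -75
sensor=T: temp >= 33 OR zone <> 'lab' → -32
sensor=V: temp >= 33 OR zone <> 'lab' → -42
sensor=W: temp >= 33 OR zone <> 'lab' → -33
sensor=X: temp >= 39 OR battery BETWEEN 79 AND 95 → 79

94, -60, -96, -64, 41, -6, -35, -75, -32, -42, -33, 79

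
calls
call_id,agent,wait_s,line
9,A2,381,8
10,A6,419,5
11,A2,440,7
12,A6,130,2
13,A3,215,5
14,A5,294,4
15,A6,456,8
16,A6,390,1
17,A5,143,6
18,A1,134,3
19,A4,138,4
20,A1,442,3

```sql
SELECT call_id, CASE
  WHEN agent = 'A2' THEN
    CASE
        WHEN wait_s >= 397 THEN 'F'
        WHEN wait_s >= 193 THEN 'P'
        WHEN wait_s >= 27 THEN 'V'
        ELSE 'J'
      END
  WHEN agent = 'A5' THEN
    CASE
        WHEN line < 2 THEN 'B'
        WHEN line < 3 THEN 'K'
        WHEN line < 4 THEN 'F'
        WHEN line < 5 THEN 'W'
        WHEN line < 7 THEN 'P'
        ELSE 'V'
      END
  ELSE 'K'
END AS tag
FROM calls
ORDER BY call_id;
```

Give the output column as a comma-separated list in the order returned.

P, K, F, K, K, W, K, K, P, K, K, K

call_id=9: agent='A2' → inner[wait_s >= 193] → P
call_id=10: agent='A6' → outer ELSE → K
call_id=11: agent='A2' → inner[wait_s >= 397] → F
call_id=12: agent='A6' → outer ELSE → K
call_id=13: agent='A3' → outer ELSE → K
call_id=14: agent='A5' → inner[line < 5] → W
call_id=15: agent='A6' → outer ELSE → K
call_id=16: agent='A6' → outer ELSE → K
call_id=17: agent='A5' → inner[line < 7] → P
call_id=18: agent='A1' → outer ELSE → K
call_id=19: agent='A4' → outer ELSE → K
call_id=20: agent='A1' → outer ELSE → K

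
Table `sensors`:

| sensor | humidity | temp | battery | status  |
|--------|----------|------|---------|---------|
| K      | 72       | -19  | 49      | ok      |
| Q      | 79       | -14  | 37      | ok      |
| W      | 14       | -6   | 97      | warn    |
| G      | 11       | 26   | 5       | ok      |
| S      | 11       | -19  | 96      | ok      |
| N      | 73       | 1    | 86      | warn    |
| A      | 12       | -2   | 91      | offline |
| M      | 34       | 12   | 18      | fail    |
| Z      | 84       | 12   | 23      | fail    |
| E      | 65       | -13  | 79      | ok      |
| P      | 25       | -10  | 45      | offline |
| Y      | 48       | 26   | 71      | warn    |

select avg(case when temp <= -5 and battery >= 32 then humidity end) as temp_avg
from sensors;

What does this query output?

44.3333333333

sensor=K: ✓ → 72
sensor=Q: ✓ → 79
sensor=W: ✓ → 14
sensor=G: ✗
sensor=S: ✓ → 11
sensor=N: ✗
sensor=A: ✗
sensor=M: ✗
sensor=Z: ✗
sensor=E: ✓ → 65
sensor=P: ✓ → 25
sensor=Y: ✗
temp_avg = (72 + 79 + 14 + 11 + 65 + 25) / 6 = 44.3333333333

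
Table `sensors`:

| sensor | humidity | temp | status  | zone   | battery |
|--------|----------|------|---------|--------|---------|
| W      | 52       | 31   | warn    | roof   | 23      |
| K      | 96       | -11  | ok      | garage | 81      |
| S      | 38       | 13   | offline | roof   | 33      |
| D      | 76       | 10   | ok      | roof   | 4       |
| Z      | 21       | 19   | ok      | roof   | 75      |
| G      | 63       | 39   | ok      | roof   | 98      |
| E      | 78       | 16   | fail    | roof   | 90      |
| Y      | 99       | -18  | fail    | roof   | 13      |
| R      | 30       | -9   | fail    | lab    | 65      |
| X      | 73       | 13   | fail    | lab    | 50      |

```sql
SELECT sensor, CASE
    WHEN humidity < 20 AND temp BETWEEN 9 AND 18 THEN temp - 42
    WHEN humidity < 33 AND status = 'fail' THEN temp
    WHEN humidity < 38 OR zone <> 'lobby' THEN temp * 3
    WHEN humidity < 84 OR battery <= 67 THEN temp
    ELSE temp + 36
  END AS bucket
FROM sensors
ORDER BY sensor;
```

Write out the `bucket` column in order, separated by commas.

30, 48, 117, -33, -9, 39, 93, 39, -54, 57

sensor=D: humidity < 38 OR zone <> 'lobby' → 30
sensor=E: humidity < 38 OR zone <> 'lobby' → 48
sensor=G: humidity < 38 OR zone <> 'lobby' → 117
sensor=K: humidity < 38 OR zone <> 'lobby' → -33
sensor=R: humidity < 33 AND status = 'fail' → -9
sensor=S: humidity < 38 OR zone <> 'lobby' → 39
sensor=W: humidity < 38 OR zone <> 'lobby' → 93
sensor=X: humidity < 38 OR zone <> 'lobby' → 39
sensor=Y: humidity < 38 OR zone <> 'lobby' → -54
sensor=Z: humidity < 38 OR zone <> 'lobby' → 57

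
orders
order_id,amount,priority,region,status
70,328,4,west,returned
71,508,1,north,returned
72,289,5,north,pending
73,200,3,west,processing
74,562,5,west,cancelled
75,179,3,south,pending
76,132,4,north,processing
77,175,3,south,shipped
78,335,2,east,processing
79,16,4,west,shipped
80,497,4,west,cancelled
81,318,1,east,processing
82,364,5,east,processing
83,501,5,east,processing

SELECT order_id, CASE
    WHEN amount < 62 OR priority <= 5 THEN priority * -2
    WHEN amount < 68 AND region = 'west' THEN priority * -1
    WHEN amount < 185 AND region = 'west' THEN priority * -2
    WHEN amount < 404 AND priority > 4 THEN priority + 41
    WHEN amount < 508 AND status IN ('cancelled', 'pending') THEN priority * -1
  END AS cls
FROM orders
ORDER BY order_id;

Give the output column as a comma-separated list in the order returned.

-8, -2, -10, -6, -10, -6, -8, -6, -4, -8, -8, -2, -10, -10

order_id=70: amount < 62 OR priority <= 5 → -8
order_id=71: amount < 62 OR priority <= 5 → -2
order_id=72: amount < 62 OR priority <= 5 → -10
order_id=73: amount < 62 OR priority <= 5 → -6
order_id=74: amount < 62 OR priority <= 5 → -10
order_id=75: amount < 62 OR priority <= 5 → -6
order_id=76: amount < 62 OR priority <= 5 → -8
order_id=77: amount < 62 OR priority <= 5 → -6
order_id=78: amount < 62 OR priority <= 5 → -4
order_id=79: amount < 62 OR priority <= 5 → -8
order_id=80: amount < 62 OR priority <= 5 → -8
order_id=81: amount < 62 OR priority <= 5 → -2
order_id=82: amount < 62 OR priority <= 5 → -10
order_id=83: amount < 62 OR priority <= 5 → -10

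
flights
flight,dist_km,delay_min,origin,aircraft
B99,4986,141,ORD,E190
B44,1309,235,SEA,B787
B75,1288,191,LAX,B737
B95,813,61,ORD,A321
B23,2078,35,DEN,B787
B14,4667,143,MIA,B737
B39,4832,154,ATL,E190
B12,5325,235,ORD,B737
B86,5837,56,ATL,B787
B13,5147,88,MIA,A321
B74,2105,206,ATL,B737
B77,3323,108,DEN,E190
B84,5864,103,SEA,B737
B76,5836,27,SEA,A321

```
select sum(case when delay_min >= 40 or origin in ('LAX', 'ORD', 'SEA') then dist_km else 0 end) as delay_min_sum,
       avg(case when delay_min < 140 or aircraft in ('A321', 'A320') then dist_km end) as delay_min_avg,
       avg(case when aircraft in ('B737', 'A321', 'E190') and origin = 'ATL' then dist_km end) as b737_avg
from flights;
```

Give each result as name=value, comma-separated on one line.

delay_min_sum=51332, delay_min_avg=4128.2857142857, b737_avg=3468.5

[delay_min_sum: delay_min >= 40 or origin in ('LAX', 'ORD', 'SEA')]
flight=B99: ✓ → 4986
flight=B44: ✓ → 1309
flight=B75: ✓ → 1288
flight=B95: ✓ → 813
flight=B23: ✗
flight=B14: ✓ → 4667
flight=B39: ✓ → 4832
flight=B12: ✓ → 5325
flight=B86: ✓ → 5837
flight=B13: ✓ → 5147
flight=B74: ✓ → 2105
flight=B77: ✓ → 3323
flight=B84: ✓ → 5864
flight=B76: ✓ → 5836
delay_min_sum = 4986 + 1309 + 1288 + 813 + 4667 + 4832 + 5325 + 5837 + 5147 + 2105 + 3323 + 5864 + 5836 = 51332
—
[delay_min_avg: delay_min < 140 or aircraft in ('A321', 'A320')]
flight=B99: ✗
flight=B44: ✗
flight=B75: ✗
flight=B95: ✓ → 813
flight=B23: ✓ → 2078
flight=B14: ✗
flight=B39: ✗
flight=B12: ✗
flight=B86: ✓ → 5837
flight=B13: ✓ → 5147
flight=B74: ✗
flight=B77: ✓ → 3323
flight=B84: ✓ → 5864
flight=B76: ✓ → 5836
delay_min_avg = (813 + 2078 + 5837 + 5147 + 3323 + 5864 + 5836) / 7 = 4128.2857142857
—
[b737_avg: aircraft in ('B737', 'A321', 'E190') and origin = 'ATL']
flight=B99: ✗
flight=B44: ✗
flight=B75: ✗
flight=B95: ✗
flight=B23: ✗
flight=B14: ✗
flight=B39: ✓ → 4832
flight=B12: ✗
flight=B86: ✗
flight=B13: ✗
flight=B74: ✓ → 2105
flight=B77: ✗
flight=B84: ✗
flight=B76: ✗
b737_avg = (4832 + 2105) / 2 = 3468.5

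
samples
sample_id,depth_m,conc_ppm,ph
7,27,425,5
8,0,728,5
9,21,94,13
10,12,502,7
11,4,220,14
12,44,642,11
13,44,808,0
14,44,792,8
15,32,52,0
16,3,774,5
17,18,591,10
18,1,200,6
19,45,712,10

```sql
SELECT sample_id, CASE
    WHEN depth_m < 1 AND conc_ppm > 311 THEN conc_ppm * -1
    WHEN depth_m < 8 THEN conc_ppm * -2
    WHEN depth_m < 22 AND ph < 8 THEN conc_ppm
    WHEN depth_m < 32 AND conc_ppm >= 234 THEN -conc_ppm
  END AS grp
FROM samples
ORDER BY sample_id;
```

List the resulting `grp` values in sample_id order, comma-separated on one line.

-425, -728, NULL, 502, -440, NULL, NULL, NULL, NULL, -1548, -591, -400, NULL

sample_id=7: depth_m < 32 AND conc_ppm >= 234 → -425
sample_id=8: depth_m < 1 AND conc_ppm > 311 → -728
sample_id=9: (no match → NULL) → NULL
sample_id=10: depth_m < 22 AND ph < 8 → 502
sample_id=11: depth_m < 8 → -440
sample_id=12: (no match → NULL) → NULL
sample_id=13: (no match → NULL) → NULL
sample_id=14: (no match → NULL) → NULL
sample_id=15: (no match → NULL) → NULL
sample_id=16: depth_m < 8 → -1548
sample_id=17: depth_m < 32 AND conc_ppm >= 234 → -591
sample_id=18: depth_m < 8 → -400
sample_id=19: (no match → NULL) → NULL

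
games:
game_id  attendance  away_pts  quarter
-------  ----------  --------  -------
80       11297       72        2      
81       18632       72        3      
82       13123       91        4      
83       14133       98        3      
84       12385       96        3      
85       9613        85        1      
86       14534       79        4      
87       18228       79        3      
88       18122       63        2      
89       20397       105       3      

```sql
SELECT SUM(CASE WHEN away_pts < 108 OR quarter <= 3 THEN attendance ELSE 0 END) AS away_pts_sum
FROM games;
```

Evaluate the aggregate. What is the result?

game_id=80: ✓ → 11297
game_id=81: ✓ → 18632
game_id=82: ✓ → 13123
game_id=83: ✓ → 14133
game_id=84: ✓ → 12385
game_id=85: ✓ → 9613
game_id=86: ✓ → 14534
game_id=87: ✓ → 18228
game_id=88: ✓ → 18122
game_id=89: ✓ → 20397
away_pts_sum = 11297 + 18632 + 13123 + 14133 + 12385 + 9613 + 14534 + 18228 + 18122 + 20397 = 150464

150464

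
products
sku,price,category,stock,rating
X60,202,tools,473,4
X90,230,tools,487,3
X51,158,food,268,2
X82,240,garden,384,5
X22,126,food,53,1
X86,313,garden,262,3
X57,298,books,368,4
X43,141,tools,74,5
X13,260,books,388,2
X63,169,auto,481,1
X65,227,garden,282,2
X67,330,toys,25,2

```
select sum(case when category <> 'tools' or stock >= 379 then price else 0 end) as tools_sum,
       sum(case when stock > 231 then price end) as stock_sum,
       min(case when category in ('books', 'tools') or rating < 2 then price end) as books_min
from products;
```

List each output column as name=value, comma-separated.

[tools_sum: category <> 'tools' or stock >= 379]
sku=X60: ✓ → 202
sku=X90: ✓ → 230
sku=X51: ✓ → 158
sku=X82: ✓ → 240
sku=X22: ✓ → 126
sku=X86: ✓ → 313
sku=X57: ✓ → 298
sku=X43: ✗
sku=X13: ✓ → 260
sku=X63: ✓ → 169
sku=X65: ✓ → 227
sku=X67: ✓ → 330
tools_sum = 202 + 230 + 158 + 240 + 126 + 313 + 298 + 260 + 169 + 227 + 330 = 2553
—
[stock_sum: stock > 231]
sku=X60: ✓ → 202
sku=X90: ✓ → 230
sku=X51: ✓ → 158
sku=X82: ✓ → 240
sku=X22: ✗
sku=X86: ✓ → 313
sku=X57: ✓ → 298
sku=X43: ✗
sku=X13: ✓ → 260
sku=X63: ✓ → 169
sku=X65: ✓ → 227
sku=X67: ✗
stock_sum = 202 + 230 + 158 + 240 + 313 + 298 + 260 + 169 + 227 = 2097
—
[books_min: category in ('books', 'tools') or rating < 2]
sku=X60: ✓ → 202
sku=X90: ✓ → 230
sku=X51: ✗
sku=X82: ✗
sku=X22: ✓ → 126
sku=X86: ✗
sku=X57: ✓ → 298
sku=X43: ✓ → 141
sku=X13: ✓ → 260
sku=X63: ✓ → 169
sku=X65: ✗
sku=X67: ✗
books_min = MIN(202, 230, 126, 298, 141, 260, 169) = 126

tools_sum=2553, stock_sum=2097, books_min=126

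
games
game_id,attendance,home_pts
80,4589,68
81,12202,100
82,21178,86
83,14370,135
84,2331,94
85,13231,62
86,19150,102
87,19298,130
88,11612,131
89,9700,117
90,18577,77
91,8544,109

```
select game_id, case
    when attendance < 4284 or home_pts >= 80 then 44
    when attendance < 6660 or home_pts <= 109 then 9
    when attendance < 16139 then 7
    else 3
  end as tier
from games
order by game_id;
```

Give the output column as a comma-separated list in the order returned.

9, 44, 44, 44, 44, 9, 44, 44, 44, 44, 9, 44

game_id=80: attendance < 6660 or home_pts <= 109 → 9
game_id=81: attendance < 4284 or home_pts >= 80 → 44
game_id=82: attendance < 4284 or home_pts >= 80 → 44
game_id=83: attendance < 4284 or home_pts >= 80 → 44
game_id=84: attendance < 4284 or home_pts >= 80 → 44
game_id=85: attendance < 6660 or home_pts <= 109 → 9
game_id=86: attendance < 4284 or home_pts >= 80 → 44
game_id=87: attendance < 4284 or home_pts >= 80 → 44
game_id=88: attendance < 4284 or home_pts >= 80 → 44
game_id=89: attendance < 4284 or home_pts >= 80 → 44
game_id=90: attendance < 6660 or home_pts <= 109 → 9
game_id=91: attendance < 4284 or home_pts >= 80 → 44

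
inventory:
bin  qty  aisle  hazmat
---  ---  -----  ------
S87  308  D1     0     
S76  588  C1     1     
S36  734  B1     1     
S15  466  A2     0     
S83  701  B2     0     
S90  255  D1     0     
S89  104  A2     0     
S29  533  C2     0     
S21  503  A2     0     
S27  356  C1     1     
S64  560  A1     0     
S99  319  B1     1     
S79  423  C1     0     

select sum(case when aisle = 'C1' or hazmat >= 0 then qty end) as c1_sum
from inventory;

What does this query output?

bin=S87: ✓ → 308
bin=S76: ✓ → 588
bin=S36: ✓ → 734
bin=S15: ✓ → 466
bin=S83: ✓ → 701
bin=S90: ✓ → 255
bin=S89: ✓ → 104
bin=S29: ✓ → 533
bin=S21: ✓ → 503
bin=S27: ✓ → 356
bin=S64: ✓ → 560
bin=S99: ✓ → 319
bin=S79: ✓ → 423
c1_sum = 308 + 588 + 734 + 466 + 701 + 255 + 104 + 533 + 503 + 356 + 560 + 319 + 423 = 5850

5850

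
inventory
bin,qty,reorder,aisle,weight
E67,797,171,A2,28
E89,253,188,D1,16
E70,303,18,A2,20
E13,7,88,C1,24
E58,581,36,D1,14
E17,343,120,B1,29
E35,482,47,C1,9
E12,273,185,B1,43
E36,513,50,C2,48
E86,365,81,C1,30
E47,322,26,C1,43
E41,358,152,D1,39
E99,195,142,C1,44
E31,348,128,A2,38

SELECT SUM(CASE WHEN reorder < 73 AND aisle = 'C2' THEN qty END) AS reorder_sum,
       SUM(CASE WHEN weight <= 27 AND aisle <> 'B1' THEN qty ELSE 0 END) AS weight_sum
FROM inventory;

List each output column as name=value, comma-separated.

reorder_sum=513, weight_sum=1626

[reorder_sum: reorder < 73 AND aisle = 'C2']
bin=E67: ✗
bin=E89: ✗
bin=E70: ✗
bin=E13: ✗
bin=E58: ✗
bin=E17: ✗
bin=E35: ✗
bin=E12: ✗
bin=E36: ✓ → 513
bin=E86: ✗
bin=E47: ✗
bin=E41: ✗
bin=E99: ✗
bin=E31: ✗
reorder_sum = 513
—
[weight_sum: weight <= 27 AND aisle <> 'B1']
bin=E67: ✗
bin=E89: ✓ → 253
bin=E70: ✓ → 303
bin=E13: ✓ → 7
bin=E58: ✓ → 581
bin=E17: ✗
bin=E35: ✓ → 482
bin=E12: ✗
bin=E36: ✗
bin=E86: ✗
bin=E47: ✗
bin=E41: ✗
bin=E99: ✗
bin=E31: ✗
weight_sum = 253 + 303 + 7 + 581 + 482 = 1626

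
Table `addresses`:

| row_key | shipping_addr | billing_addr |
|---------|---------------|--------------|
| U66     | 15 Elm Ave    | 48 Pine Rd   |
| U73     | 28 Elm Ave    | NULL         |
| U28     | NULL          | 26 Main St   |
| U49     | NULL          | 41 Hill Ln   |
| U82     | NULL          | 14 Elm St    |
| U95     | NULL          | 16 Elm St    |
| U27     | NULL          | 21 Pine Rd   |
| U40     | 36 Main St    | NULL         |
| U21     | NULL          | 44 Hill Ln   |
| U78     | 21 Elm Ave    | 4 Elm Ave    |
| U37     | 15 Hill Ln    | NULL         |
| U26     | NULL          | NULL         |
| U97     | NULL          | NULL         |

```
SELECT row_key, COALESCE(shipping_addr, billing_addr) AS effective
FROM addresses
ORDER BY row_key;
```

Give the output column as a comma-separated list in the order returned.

row_key=U21: shipping_addr=NULL, billing_addr=44 Hill Ln → 44 Hill Ln
row_key=U26: shipping_addr=NULL, billing_addr=NULL (all NULL) → NULL
row_key=U27: shipping_addr=NULL, billing_addr=21 Pine Rd → 21 Pine Rd
row_key=U28: shipping_addr=NULL, billing_addr=26 Main St → 26 Main St
row_key=U37: shipping_addr=15 Hill Ln → 15 Hill Ln
row_key=U40: shipping_addr=36 Main St → 36 Main St
row_key=U49: shipping_addr=NULL, billing_addr=41 Hill Ln → 41 Hill Ln
row_key=U66: shipping_addr=15 Elm Ave → 15 Elm Ave
row_key=U73: shipping_addr=28 Elm Ave → 28 Elm Ave
row_key=U78: shipping_addr=21 Elm Ave → 21 Elm Ave
row_key=U82: shipping_addr=NULL, billing_addr=14 Elm St → 14 Elm St
row_key=U95: shipping_addr=NULL, billing_addr=16 Elm St → 16 Elm St
row_key=U97: shipping_addr=NULL, billing_addr=NULL (all NULL) → NULL

44 Hill Ln, NULL, 21 Pine Rd, 26 Main St, 15 Hill Ln, 36 Main St, 41 Hill Ln, 15 Elm Ave, 28 Elm Ave, 21 Elm Ave, 14 Elm St, 16 Elm St, NULL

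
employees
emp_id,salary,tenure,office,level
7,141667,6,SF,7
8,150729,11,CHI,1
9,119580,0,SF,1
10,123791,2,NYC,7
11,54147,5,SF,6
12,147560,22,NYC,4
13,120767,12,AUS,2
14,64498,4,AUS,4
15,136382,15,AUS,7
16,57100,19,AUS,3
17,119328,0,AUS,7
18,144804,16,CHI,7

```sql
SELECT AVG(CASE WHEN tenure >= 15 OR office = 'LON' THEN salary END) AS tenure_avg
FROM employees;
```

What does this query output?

emp_id=7: ✗
emp_id=8: ✗
emp_id=9: ✗
emp_id=10: ✗
emp_id=11: ✗
emp_id=12: ✓ → 147560
emp_id=13: ✗
emp_id=14: ✗
emp_id=15: ✓ → 136382
emp_id=16: ✓ → 57100
emp_id=17: ✗
emp_id=18: ✓ → 144804
tenure_avg = (147560 + 136382 + 57100 + 144804) / 4 = 121461.5

121461.5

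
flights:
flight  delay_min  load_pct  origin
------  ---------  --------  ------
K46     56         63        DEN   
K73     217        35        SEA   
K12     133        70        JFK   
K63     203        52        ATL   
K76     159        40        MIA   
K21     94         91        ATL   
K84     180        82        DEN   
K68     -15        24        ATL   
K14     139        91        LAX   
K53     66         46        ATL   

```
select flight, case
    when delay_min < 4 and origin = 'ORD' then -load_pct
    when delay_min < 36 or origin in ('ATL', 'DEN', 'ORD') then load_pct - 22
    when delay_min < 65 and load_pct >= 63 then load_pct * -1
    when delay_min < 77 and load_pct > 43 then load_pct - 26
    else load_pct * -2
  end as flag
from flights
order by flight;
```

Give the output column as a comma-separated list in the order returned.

flight=K12: ELSE → -140
flight=K14: ELSE → -182
flight=K21: delay_min < 36 or origin in ('ATL', 'DEN', 'ORD') → 69
flight=K46: delay_min < 36 or origin in ('ATL', 'DEN', 'ORD') → 41
flight=K53: delay_min < 36 or origin in ('ATL', 'DEN', 'ORD') → 24
flight=K63: delay_min < 36 or origin in ('ATL', 'DEN', 'ORD') → 30
flight=K68: delay_min < 36 or origin in ('ATL', 'DEN', 'ORD') → 2
flight=K73: ELSE → -70
flight=K76: ELSE → -80
flight=K84: delay_min < 36 or origin in ('ATL', 'DEN', 'ORD') → 60

-140, -182, 69, 41, 24, 30, 2, -70, -80, 60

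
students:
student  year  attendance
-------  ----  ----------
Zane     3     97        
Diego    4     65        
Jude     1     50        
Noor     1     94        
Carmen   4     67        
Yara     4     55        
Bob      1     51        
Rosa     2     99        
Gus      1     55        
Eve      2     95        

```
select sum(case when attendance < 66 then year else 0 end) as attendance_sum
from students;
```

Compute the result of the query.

11

student=Zane: ✗
student=Diego: ✓ → 4
student=Jude: ✓ → 1
student=Noor: ✗
student=Carmen: ✗
student=Yara: ✓ → 4
student=Bob: ✓ → 1
student=Rosa: ✗
student=Gus: ✓ → 1
student=Eve: ✗
attendance_sum = 4 + 1 + 4 + 1 + 1 = 11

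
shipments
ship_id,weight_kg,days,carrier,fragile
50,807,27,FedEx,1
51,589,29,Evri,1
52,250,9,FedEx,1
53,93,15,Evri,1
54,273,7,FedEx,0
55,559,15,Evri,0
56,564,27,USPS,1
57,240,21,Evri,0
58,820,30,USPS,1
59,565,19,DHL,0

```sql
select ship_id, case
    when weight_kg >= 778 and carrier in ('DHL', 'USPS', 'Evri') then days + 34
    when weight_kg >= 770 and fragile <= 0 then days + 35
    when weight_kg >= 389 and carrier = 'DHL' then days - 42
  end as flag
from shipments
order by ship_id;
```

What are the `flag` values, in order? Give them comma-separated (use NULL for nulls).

NULL, NULL, NULL, NULL, NULL, NULL, NULL, NULL, 64, -23

ship_id=50: (no match → NULL) → NULL
ship_id=51: (no match → NULL) → NULL
ship_id=52: (no match → NULL) → NULL
ship_id=53: (no match → NULL) → NULL
ship_id=54: (no match → NULL) → NULL
ship_id=55: (no match → NULL) → NULL
ship_id=56: (no match → NULL) → NULL
ship_id=57: (no match → NULL) → NULL
ship_id=58: weight_kg >= 778 and carrier in ('DHL', 'USPS', 'Evri') → 64
ship_id=59: weight_kg >= 389 and carrier = 'DHL' → -23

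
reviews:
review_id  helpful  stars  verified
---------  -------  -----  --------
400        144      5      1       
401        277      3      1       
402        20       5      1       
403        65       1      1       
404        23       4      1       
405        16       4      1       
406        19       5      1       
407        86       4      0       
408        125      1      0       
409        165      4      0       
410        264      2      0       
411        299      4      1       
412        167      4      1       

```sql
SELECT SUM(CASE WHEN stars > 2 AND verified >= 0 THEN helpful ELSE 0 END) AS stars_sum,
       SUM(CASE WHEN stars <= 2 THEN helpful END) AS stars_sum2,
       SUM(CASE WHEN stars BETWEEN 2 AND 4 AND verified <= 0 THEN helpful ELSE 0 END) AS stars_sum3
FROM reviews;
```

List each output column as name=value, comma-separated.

[stars_sum: stars > 2 AND verified >= 0]
review_id=400: ✓ → 144
review_id=401: ✓ → 277
review_id=402: ✓ → 20
review_id=403: ✗
review_id=404: ✓ → 23
review_id=405: ✓ → 16
review_id=406: ✓ → 19
review_id=407: ✓ → 86
review_id=408: ✗
review_id=409: ✓ → 165
review_id=410: ✗
review_id=411: ✓ → 299
review_id=412: ✓ → 167
stars_sum = 144 + 277 + 20 + 23 + 16 + 19 + 86 + 165 + 299 + 167 = 1216
—
[stars_sum2: stars <= 2]
review_id=400: ✗
review_id=401: ✗
review_id=402: ✗
review_id=403: ✓ → 65
review_id=404: ✗
review_id=405: ✗
review_id=406: ✗
review_id=407: ✗
review_id=408: ✓ → 125
review_id=409: ✗
review_id=410: ✓ → 264
review_id=411: ✗
review_id=412: ✗
stars_sum2 = 65 + 125 + 264 = 454
—
[stars_sum3: stars BETWEEN 2 AND 4 AND verified <= 0]
review_id=400: ✗
review_id=401: ✗
review_id=402: ✗
review_id=403: ✗
review_id=404: ✗
review_id=405: ✗
review_id=406: ✗
review_id=407: ✓ → 86
review_id=408: ✗
review_id=409: ✓ → 165
review_id=410: ✓ → 264
review_id=411: ✗
review_id=412: ✗
stars_sum3 = 86 + 165 + 264 = 515

stars_sum=1216, stars_sum2=454, stars_sum3=515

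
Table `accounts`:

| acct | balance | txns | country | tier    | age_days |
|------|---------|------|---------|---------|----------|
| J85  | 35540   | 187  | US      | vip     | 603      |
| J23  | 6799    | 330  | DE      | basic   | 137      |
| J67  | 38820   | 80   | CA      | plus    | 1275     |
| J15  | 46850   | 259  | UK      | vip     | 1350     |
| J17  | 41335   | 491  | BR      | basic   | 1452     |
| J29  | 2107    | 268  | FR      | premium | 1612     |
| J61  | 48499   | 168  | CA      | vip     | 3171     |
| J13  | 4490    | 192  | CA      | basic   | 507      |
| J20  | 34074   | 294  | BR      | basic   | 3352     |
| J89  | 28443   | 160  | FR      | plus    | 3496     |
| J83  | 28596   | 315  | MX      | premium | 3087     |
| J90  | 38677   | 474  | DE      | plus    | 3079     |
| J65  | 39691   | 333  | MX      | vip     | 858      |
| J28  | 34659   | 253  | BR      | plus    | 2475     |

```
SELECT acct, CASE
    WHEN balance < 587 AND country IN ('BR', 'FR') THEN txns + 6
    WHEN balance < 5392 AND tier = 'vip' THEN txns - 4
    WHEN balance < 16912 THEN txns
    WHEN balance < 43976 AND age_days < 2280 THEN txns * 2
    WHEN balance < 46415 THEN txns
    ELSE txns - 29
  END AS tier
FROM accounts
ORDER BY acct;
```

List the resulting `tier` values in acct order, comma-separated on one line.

acct=J13: balance < 16912 → 192
acct=J15: ELSE → 230
acct=J17: balance < 43976 AND age_days < 2280 → 982
acct=J20: balance < 46415 → 294
acct=J23: balance < 16912 → 330
acct=J28: balance < 46415 → 253
acct=J29: balance < 16912 → 268
acct=J61: ELSE → 139
acct=J65: balance < 43976 AND age_days < 2280 → 666
acct=J67: balance < 43976 AND age_days < 2280 → 160
acct=J83: balance < 46415 → 315
acct=J85: balance < 43976 AND age_days < 2280 → 374
acct=J89: balance < 46415 → 160
acct=J90: balance < 46415 → 474

192, 230, 982, 294, 330, 253, 268, 139, 666, 160, 315, 374, 160, 474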